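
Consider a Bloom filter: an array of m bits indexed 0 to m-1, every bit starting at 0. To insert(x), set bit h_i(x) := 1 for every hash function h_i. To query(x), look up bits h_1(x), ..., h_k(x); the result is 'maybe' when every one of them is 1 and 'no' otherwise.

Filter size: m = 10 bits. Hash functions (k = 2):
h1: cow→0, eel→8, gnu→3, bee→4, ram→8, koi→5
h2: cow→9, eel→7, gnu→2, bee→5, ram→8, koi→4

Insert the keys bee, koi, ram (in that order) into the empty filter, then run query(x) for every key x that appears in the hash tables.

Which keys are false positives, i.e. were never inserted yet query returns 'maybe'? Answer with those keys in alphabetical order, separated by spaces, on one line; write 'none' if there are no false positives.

Start: bits=0000000000
After insert 'bee': sets bits 4 5 -> bits=0000110000
After insert 'koi': sets bits 4 5 -> bits=0000110000
After insert 'ram': sets bits 8 -> bits=0000110010
Not inserted: cow eel gnu — query each against bits=0000110010:
query cow: checks bit0=0, bit9=0 (has a 0) -> no => not a false positive
query eel: checks bit7=0, bit8=1 (has a 0) -> no => not a false positive
query gnu: checks bit2=0, bit3=0 (has a 0) -> no => not a false positive
False positives (alphabetical): none

Answer: none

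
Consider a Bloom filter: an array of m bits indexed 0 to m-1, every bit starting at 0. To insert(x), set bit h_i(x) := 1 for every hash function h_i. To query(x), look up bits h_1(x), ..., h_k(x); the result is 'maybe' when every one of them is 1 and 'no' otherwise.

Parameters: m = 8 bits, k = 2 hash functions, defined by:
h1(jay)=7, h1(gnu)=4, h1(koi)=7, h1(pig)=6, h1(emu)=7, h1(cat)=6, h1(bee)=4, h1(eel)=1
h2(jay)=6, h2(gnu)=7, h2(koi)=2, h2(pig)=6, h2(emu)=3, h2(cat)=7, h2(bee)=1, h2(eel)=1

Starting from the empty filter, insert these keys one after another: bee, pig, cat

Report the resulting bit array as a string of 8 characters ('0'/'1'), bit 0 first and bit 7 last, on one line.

Answer: 01001011

Derivation:
Start: bits=00000000
After insert 'bee': sets bits 1 4 -> bits=01001000
After insert 'pig': sets bits 6 -> bits=01001010
After insert 'cat': sets bits 6 7 -> bits=01001011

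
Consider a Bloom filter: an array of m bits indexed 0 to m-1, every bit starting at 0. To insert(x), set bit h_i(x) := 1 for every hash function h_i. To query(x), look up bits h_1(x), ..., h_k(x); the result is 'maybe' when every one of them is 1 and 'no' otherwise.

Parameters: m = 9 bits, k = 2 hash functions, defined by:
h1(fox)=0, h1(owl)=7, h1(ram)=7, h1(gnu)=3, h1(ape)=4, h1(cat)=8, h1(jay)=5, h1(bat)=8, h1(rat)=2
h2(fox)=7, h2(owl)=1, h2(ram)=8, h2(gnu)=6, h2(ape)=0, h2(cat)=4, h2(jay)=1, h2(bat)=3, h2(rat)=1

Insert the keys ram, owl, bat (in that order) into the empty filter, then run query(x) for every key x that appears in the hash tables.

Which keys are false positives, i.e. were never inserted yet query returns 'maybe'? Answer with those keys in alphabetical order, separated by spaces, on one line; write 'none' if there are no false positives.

Start: bits=000000000
After insert 'ram': sets bits 7 8 -> bits=000000011
After insert 'owl': sets bits 1 7 -> bits=010000011
After insert 'bat': sets bits 3 8 -> bits=010100011
Not inserted: ape cat fox gnu jay rat — query each against bits=010100011:
query ape: checks bit0=0, bit4=0 (has a 0) -> no => not a false positive
query cat: checks bit4=0, bit8=1 (has a 0) -> no => not a false positive
query fox: checks bit0=0, bit7=1 (has a 0) -> no => not a false positive
query gnu: checks bit3=1, bit6=0 (has a 0) -> no => not a false positive
query jay: checks bit1=1, bit5=0 (has a 0) -> no => not a false positive
query rat: checks bit1=1, bit2=0 (has a 0) -> no => not a false positive
False positives (alphabetical): none

Answer: none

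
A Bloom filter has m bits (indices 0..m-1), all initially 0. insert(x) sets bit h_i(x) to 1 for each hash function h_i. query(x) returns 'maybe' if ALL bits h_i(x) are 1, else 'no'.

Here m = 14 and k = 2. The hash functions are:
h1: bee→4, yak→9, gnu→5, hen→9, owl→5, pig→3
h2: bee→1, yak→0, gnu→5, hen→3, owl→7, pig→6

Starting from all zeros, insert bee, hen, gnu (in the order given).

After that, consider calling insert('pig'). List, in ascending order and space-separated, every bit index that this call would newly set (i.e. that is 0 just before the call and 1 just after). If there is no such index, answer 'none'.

Start: bits=00000000000000
After insert 'bee': sets bits 1 4 -> bits=01001000000000
After insert 'hen': sets bits 3 9 -> bits=01011000010000
After insert 'gnu': sets bits 5 -> bits=01011100010000
insert 'pig' would touch bits 3 6; currently bit3=1, bit6=0
Bits that are 0 among those (would change 0->1): 6

Answer: 6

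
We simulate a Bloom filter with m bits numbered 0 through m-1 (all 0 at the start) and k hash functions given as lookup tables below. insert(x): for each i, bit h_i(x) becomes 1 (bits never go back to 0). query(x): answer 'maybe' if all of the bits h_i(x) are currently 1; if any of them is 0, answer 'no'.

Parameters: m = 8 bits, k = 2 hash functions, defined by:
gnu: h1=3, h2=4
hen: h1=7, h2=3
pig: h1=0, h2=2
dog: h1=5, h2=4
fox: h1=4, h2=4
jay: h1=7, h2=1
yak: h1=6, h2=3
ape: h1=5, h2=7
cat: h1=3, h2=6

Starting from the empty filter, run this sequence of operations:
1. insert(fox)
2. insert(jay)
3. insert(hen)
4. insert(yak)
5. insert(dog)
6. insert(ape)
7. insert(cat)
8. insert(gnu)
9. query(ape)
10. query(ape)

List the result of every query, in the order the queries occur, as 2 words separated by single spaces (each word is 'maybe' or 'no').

Answer: maybe maybe

Derivation:
Start: bits=00000000
Op 1: insert fox -> sets bits 4 -> bits=00001000
Op 2: insert jay -> sets bits 1 7 -> bits=01001001
Op 3: insert hen -> sets bits 3 7 -> bits=01011001
Op 4: insert yak -> sets bits 3 6 -> bits=01011011
Op 5: insert dog -> sets bits 4 5 -> bits=01011111
Op 6: insert ape -> sets bits 5 7 -> bits=01011111
Op 7: insert cat -> sets bits 3 6 -> bits=01011111
Op 8: insert gnu -> sets bits 3 4 -> bits=01011111
Op 9: query ape -> checks bit5=1, bit7=1 (all 1) -> maybe
Op 10: query ape -> checks bit5=1, bit7=1 (all 1) -> maybe
Query results in order: maybe maybe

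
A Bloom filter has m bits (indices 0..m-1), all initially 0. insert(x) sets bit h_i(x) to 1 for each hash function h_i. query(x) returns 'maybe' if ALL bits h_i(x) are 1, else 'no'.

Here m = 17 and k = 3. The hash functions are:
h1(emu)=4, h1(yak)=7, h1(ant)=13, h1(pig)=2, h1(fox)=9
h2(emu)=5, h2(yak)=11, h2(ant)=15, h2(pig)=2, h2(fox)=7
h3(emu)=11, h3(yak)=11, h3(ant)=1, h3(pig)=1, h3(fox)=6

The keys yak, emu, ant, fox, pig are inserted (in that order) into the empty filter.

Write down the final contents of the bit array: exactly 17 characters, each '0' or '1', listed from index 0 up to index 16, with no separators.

Answer: 01101111010101010

Derivation:
Start: bits=00000000000000000
After insert 'yak': sets bits 7 11 -> bits=00000001000100000
After insert 'emu': sets bits 4 5 11 -> bits=00001101000100000
After insert 'ant': sets bits 1 13 15 -> bits=01001101000101010
After insert 'fox': sets bits 6 7 9 -> bits=01001111010101010
After insert 'pig': sets bits 1 2 -> bits=01101111010101010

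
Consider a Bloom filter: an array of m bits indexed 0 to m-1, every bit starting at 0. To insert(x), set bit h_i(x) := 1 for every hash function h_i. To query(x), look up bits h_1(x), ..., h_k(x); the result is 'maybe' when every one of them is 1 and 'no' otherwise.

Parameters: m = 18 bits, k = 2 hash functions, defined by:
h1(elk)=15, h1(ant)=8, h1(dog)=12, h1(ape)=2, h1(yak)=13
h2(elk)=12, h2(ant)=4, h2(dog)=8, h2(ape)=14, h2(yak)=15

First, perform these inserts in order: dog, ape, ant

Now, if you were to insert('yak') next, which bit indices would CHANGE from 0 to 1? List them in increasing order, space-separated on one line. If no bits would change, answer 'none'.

Start: bits=000000000000000000
After insert 'dog': sets bits 8 12 -> bits=000000001000100000
After insert 'ape': sets bits 2 14 -> bits=001000001000101000
After insert 'ant': sets bits 4 8 -> bits=001010001000101000
insert 'yak' would touch bits 13 15; currently bit13=0, bit15=0
Bits that are 0 among those (would change 0->1): 13 15

Answer: 13 15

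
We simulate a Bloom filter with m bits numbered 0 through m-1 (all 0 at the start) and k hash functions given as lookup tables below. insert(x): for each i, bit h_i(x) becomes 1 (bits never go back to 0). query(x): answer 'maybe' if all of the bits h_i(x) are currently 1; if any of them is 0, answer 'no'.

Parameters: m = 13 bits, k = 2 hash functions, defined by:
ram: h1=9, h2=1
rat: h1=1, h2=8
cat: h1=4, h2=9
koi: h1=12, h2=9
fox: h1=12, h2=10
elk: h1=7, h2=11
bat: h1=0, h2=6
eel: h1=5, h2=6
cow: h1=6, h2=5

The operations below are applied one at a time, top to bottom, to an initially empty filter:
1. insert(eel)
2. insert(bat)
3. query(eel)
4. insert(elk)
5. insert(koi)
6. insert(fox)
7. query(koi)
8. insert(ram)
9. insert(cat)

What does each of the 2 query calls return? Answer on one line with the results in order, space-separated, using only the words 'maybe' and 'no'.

Answer: maybe maybe

Derivation:
Start: bits=0000000000000
Op 1: insert eel -> sets bits 5 6 -> bits=0000011000000
Op 2: insert bat -> sets bits 0 6 -> bits=1000011000000
Op 3: query eel -> checks bit5=1, bit6=1 (all 1) -> maybe
Op 4: insert elk -> sets bits 7 11 -> bits=1000011100010
Op 5: insert koi -> sets bits 9 12 -> bits=1000011101011
Op 6: insert fox -> sets bits 10 12 -> bits=1000011101111
Op 7: query koi -> checks bit9=1, bit12=1 (all 1) -> maybe
Op 8: insert ram -> sets bits 1 9 -> bits=1100011101111
Op 9: insert cat -> sets bits 4 9 -> bits=1100111101111
Query results in order: maybe maybe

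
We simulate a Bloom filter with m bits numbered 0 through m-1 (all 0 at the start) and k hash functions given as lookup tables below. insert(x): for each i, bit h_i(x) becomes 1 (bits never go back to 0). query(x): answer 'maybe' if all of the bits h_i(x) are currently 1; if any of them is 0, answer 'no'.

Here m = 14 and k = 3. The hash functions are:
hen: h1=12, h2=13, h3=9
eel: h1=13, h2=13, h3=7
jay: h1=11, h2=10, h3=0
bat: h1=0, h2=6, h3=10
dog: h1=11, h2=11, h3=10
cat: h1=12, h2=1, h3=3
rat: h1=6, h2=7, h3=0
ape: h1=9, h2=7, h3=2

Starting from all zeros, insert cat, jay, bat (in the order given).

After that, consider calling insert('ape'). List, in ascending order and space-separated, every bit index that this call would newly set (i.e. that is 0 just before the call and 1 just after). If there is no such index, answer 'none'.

Answer: 2 7 9

Derivation:
Start: bits=00000000000000
After insert 'cat': sets bits 1 3 12 -> bits=01010000000010
After insert 'jay': sets bits 0 10 11 -> bits=11010000001110
After insert 'bat': sets bits 0 6 10 -> bits=11010010001110
insert 'ape' would touch bits 2 7 9; currently bit2=0, bit7=0, bit9=0
Bits that are 0 among those (would change 0->1): 2 7 9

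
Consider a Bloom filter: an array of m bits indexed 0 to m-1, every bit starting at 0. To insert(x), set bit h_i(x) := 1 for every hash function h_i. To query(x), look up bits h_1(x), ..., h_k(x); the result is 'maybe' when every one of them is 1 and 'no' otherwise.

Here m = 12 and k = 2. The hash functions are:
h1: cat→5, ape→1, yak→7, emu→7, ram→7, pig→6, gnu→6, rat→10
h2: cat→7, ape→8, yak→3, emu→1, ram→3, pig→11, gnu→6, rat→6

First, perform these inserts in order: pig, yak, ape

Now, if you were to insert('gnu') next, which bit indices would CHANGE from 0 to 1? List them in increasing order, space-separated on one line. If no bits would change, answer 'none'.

Answer: none

Derivation:
Start: bits=000000000000
After insert 'pig': sets bits 6 11 -> bits=000000100001
After insert 'yak': sets bits 3 7 -> bits=000100110001
After insert 'ape': sets bits 1 8 -> bits=010100111001
insert 'gnu' would touch bits 6; currently bit6=1
Bits that are 0 among those (would change 0->1): none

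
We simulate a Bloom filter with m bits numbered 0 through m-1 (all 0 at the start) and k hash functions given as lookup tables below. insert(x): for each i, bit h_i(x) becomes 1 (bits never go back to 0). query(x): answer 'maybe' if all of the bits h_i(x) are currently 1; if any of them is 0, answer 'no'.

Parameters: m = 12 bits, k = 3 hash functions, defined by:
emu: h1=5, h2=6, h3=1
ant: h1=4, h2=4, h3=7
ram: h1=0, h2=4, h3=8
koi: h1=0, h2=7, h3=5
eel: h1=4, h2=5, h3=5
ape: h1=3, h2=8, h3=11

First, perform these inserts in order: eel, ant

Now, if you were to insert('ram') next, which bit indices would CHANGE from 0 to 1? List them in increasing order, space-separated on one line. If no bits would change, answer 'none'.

Start: bits=000000000000
After insert 'eel': sets bits 4 5 -> bits=000011000000
After insert 'ant': sets bits 4 7 -> bits=000011010000
insert 'ram' would touch bits 0 4 8; currently bit0=0, bit4=1, bit8=0
Bits that are 0 among those (would change 0->1): 0 8

Answer: 0 8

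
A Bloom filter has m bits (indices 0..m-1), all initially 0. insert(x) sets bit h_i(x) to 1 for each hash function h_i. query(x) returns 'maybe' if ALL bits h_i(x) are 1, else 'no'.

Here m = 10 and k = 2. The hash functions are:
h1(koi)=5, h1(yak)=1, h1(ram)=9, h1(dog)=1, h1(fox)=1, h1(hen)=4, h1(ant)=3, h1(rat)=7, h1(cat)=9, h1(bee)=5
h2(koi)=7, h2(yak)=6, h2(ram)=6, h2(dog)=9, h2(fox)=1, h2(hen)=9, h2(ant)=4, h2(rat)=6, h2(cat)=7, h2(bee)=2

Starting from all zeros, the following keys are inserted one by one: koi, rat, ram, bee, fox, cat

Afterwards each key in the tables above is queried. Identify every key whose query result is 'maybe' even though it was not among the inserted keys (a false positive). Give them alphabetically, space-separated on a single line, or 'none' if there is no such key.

Answer: dog yak

Derivation:
Start: bits=0000000000
After insert 'koi': sets bits 5 7 -> bits=0000010100
After insert 'rat': sets bits 6 7 -> bits=0000011100
After insert 'ram': sets bits 6 9 -> bits=0000011101
After insert 'bee': sets bits 2 5 -> bits=0010011101
After insert 'fox': sets bits 1 -> bits=0110011101
After insert 'cat': sets bits 7 9 -> bits=0110011101
Not inserted: ant dog hen yak — query each against bits=0110011101:
query ant: checks bit3=0, bit4=0 (has a 0) -> no => not a false positive
query dog: checks bit1=1, bit9=1 (all 1) -> maybe => FALSE POSITIVE
query hen: checks bit4=0, bit9=1 (has a 0) -> no => not a false positive
query yak: checks bit1=1, bit6=1 (all 1) -> maybe => FALSE POSITIVE
False positives (alphabetical): dog yak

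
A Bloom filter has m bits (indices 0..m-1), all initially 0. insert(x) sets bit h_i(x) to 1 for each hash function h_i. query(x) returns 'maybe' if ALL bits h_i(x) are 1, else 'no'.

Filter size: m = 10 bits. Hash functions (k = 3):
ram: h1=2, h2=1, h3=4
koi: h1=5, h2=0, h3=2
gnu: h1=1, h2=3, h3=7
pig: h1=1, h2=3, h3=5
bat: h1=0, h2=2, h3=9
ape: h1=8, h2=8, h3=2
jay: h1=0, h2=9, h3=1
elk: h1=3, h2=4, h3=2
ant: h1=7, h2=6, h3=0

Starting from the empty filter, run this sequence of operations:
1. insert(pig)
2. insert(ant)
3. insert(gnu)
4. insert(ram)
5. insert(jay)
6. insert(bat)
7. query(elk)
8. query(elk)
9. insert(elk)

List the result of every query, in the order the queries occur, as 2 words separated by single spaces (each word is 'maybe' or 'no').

Answer: maybe maybe

Derivation:
Start: bits=0000000000
Op 1: insert pig -> sets bits 1 3 5 -> bits=0101010000
Op 2: insert ant -> sets bits 0 6 7 -> bits=1101011100
Op 3: insert gnu -> sets bits 1 3 7 -> bits=1101011100
Op 4: insert ram -> sets bits 1 2 4 -> bits=1111111100
Op 5: insert jay -> sets bits 0 1 9 -> bits=1111111101
Op 6: insert bat -> sets bits 0 2 9 -> bits=1111111101
Op 7: query elk -> checks bit2=1, bit3=1, bit4=1 (all 1) -> maybe
Op 8: query elk -> checks bit2=1, bit3=1, bit4=1 (all 1) -> maybe
Op 9: insert elk -> sets bits 2 3 4 -> bits=1111111101
Query results in order: maybe maybe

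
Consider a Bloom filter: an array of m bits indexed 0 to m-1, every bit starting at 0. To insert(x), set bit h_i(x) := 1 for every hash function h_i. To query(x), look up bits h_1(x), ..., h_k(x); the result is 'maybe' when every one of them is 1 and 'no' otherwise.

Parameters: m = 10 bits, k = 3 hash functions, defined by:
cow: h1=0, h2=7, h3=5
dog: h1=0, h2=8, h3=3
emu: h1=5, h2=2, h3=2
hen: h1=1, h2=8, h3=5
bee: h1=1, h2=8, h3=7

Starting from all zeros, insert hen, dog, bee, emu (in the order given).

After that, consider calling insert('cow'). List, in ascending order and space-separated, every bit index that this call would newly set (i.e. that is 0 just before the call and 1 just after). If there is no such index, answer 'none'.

Answer: none

Derivation:
Start: bits=0000000000
After insert 'hen': sets bits 1 5 8 -> bits=0100010010
After insert 'dog': sets bits 0 3 8 -> bits=1101010010
After insert 'bee': sets bits 1 7 8 -> bits=1101010110
After insert 'emu': sets bits 2 5 -> bits=1111010110
insert 'cow' would touch bits 0 5 7; currently bit0=1, bit5=1, bit7=1
Bits that are 0 among those (would change 0->1): none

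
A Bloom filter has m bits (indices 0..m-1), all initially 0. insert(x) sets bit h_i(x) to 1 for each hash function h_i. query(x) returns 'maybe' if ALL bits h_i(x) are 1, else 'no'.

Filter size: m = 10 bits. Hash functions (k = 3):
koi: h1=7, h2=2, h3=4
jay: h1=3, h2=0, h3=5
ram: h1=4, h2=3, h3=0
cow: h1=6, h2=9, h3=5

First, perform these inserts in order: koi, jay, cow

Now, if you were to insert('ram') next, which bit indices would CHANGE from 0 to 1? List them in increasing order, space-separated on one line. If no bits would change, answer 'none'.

Answer: none

Derivation:
Start: bits=0000000000
After insert 'koi': sets bits 2 4 7 -> bits=0010100100
After insert 'jay': sets bits 0 3 5 -> bits=1011110100
After insert 'cow': sets bits 5 6 9 -> bits=1011111101
insert 'ram' would touch bits 0 3 4; currently bit0=1, bit3=1, bit4=1
Bits that are 0 among those (would change 0->1): none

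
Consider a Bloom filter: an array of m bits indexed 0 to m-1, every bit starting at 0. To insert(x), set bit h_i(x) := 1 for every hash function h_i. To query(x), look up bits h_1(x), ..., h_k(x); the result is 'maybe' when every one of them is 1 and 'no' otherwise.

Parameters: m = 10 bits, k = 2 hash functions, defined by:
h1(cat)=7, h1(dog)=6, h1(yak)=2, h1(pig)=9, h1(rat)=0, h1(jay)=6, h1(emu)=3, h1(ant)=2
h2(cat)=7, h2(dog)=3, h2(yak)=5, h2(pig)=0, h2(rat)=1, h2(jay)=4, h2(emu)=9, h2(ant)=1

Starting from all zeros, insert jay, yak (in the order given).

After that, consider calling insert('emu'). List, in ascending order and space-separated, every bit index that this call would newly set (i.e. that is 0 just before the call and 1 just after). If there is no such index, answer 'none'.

Answer: 3 9

Derivation:
Start: bits=0000000000
After insert 'jay': sets bits 4 6 -> bits=0000101000
After insert 'yak': sets bits 2 5 -> bits=0010111000
insert 'emu' would touch bits 3 9; currently bit3=0, bit9=0
Bits that are 0 among those (would change 0->1): 3 9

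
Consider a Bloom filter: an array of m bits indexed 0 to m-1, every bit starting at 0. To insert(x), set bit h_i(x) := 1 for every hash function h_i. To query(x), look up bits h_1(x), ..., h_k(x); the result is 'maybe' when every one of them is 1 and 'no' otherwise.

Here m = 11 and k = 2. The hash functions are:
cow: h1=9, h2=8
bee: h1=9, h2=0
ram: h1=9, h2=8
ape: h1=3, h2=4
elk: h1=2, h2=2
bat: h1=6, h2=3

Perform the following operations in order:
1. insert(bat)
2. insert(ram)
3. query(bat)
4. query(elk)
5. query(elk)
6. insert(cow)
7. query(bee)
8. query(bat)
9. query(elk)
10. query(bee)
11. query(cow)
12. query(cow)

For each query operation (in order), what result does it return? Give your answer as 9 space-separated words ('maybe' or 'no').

Answer: maybe no no no maybe no no maybe maybe

Derivation:
Start: bits=00000000000
Op 1: insert bat -> sets bits 3 6 -> bits=00010010000
Op 2: insert ram -> sets bits 8 9 -> bits=00010010110
Op 3: query bat -> checks bit3=1, bit6=1 (all 1) -> maybe
Op 4: query elk -> checks bit2=0 (has a 0) -> no
Op 5: query elk -> checks bit2=0 (has a 0) -> no
Op 6: insert cow -> sets bits 8 9 -> bits=00010010110
Op 7: query bee -> checks bit0=0, bit9=1 (has a 0) -> no
Op 8: query bat -> checks bit3=1, bit6=1 (all 1) -> maybe
Op 9: query elk -> checks bit2=0 (has a 0) -> no
Op 10: query bee -> checks bit0=0, bit9=1 (has a 0) -> no
Op 11: query cow -> checks bit8=1, bit9=1 (all 1) -> maybe
Op 12: query cow -> checks bit8=1, bit9=1 (all 1) -> maybe
Query results in order: maybe no no no maybe no no maybe maybe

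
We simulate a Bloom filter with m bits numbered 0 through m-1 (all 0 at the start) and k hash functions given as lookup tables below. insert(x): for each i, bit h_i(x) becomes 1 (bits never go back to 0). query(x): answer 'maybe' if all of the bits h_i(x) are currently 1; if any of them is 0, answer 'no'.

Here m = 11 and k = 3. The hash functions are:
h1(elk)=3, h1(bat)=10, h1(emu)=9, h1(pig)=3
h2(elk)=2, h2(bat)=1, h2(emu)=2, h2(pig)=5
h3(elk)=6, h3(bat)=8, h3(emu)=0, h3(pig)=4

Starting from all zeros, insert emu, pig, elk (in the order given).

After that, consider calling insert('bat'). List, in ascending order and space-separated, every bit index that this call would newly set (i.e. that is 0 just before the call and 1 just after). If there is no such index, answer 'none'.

Start: bits=00000000000
After insert 'emu': sets bits 0 2 9 -> bits=10100000010
After insert 'pig': sets bits 3 4 5 -> bits=10111100010
After insert 'elk': sets bits 2 3 6 -> bits=10111110010
insert 'bat' would touch bits 1 8 10; currently bit1=0, bit8=0, bit10=0
Bits that are 0 among those (would change 0->1): 1 8 10

Answer: 1 8 10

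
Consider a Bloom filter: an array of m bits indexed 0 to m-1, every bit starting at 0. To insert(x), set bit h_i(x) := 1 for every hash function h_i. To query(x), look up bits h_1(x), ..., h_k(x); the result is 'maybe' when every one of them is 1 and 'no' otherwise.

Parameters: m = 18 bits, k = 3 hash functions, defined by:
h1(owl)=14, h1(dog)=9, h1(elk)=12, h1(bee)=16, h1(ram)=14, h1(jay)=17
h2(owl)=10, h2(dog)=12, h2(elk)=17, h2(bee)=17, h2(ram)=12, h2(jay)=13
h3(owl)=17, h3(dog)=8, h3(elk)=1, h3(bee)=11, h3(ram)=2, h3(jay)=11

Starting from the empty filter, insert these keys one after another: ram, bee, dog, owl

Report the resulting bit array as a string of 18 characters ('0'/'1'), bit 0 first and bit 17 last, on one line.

Start: bits=000000000000000000
After insert 'ram': sets bits 2 12 14 -> bits=001000000000101000
After insert 'bee': sets bits 11 16 17 -> bits=001000000001101011
After insert 'dog': sets bits 8 9 12 -> bits=001000001101101011
After insert 'owl': sets bits 10 14 17 -> bits=001000001111101011

Answer: 001000001111101011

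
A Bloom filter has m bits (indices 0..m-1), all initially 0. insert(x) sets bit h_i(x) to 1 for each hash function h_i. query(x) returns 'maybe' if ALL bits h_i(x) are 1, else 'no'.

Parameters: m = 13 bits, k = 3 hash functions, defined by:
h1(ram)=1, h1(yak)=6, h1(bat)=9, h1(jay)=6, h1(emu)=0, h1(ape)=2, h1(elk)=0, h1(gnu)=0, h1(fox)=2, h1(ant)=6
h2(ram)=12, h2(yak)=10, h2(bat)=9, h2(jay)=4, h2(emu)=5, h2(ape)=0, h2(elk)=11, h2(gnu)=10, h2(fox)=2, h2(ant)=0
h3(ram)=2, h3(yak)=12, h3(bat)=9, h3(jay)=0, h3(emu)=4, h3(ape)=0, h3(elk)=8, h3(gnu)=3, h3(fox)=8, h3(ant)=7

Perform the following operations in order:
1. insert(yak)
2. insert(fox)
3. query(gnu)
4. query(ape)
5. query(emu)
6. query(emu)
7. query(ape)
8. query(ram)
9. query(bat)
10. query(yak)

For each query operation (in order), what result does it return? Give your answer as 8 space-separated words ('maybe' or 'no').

Start: bits=0000000000000
Op 1: insert yak -> sets bits 6 10 12 -> bits=0000001000101
Op 2: insert fox -> sets bits 2 8 -> bits=0010001010101
Op 3: query gnu -> checks bit0=0, bit3=0, bit10=1 (has a 0) -> no
Op 4: query ape -> checks bit0=0, bit2=1 (has a 0) -> no
Op 5: query emu -> checks bit0=0, bit4=0, bit5=0 (has a 0) -> no
Op 6: query emu -> checks bit0=0, bit4=0, bit5=0 (has a 0) -> no
Op 7: query ape -> checks bit0=0, bit2=1 (has a 0) -> no
Op 8: query ram -> checks bit1=0, bit2=1, bit12=1 (has a 0) -> no
Op 9: query bat -> checks bit9=0 (has a 0) -> no
Op 10: query yak -> checks bit6=1, bit10=1, bit12=1 (all 1) -> maybe
Query results in order: no no no no no no no maybe

Answer: no no no no no no no maybe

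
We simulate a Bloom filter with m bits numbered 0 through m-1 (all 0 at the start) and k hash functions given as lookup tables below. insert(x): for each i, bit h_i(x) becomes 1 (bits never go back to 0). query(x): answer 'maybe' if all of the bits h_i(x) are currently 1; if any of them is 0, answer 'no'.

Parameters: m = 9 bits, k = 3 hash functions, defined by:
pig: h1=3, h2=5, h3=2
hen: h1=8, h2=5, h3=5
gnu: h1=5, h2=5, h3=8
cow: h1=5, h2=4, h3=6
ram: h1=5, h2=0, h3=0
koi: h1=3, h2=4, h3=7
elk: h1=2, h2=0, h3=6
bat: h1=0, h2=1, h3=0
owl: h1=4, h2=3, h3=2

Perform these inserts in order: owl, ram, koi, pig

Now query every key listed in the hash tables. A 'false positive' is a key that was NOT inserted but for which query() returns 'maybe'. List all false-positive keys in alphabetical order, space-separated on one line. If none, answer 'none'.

Start: bits=000000000
After insert 'owl': sets bits 2 3 4 -> bits=001110000
After insert 'ram': sets bits 0 5 -> bits=101111000
After insert 'koi': sets bits 3 4 7 -> bits=101111010
After insert 'pig': sets bits 2 3 5 -> bits=101111010
Not inserted: bat cow elk gnu hen — query each against bits=101111010:
query bat: checks bit0=1, bit1=0 (has a 0) -> no => not a false positive
query cow: checks bit4=1, bit5=1, bit6=0 (has a 0) -> no => not a false positive
query elk: checks bit0=1, bit2=1, bit6=0 (has a 0) -> no => not a false positive
query gnu: checks bit5=1, bit8=0 (has a 0) -> no => not a false positive
query hen: checks bit5=1, bit8=0 (has a 0) -> no => not a false positive
False positives (alphabetical): none

Answer: none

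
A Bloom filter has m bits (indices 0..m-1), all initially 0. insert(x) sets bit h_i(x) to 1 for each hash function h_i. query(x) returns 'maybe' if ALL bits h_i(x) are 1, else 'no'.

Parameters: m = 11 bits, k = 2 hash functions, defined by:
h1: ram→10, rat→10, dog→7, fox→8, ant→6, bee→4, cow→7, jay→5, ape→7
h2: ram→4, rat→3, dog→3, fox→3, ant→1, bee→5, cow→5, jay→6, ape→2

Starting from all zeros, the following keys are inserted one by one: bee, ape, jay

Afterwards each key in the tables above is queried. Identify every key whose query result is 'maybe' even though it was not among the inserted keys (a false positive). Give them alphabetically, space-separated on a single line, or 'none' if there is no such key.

Answer: cow

Derivation:
Start: bits=00000000000
After insert 'bee': sets bits 4 5 -> bits=00001100000
After insert 'ape': sets bits 2 7 -> bits=00101101000
After insert 'jay': sets bits 5 6 -> bits=00101111000
Not inserted: ant cow dog fox ram rat — query each against bits=00101111000:
query ant: checks bit1=0, bit6=1 (has a 0) -> no => not a false positive
query cow: checks bit5=1, bit7=1 (all 1) -> maybe => FALSE POSITIVE
query dog: checks bit3=0, bit7=1 (has a 0) -> no => not a false positive
query fox: checks bit3=0, bit8=0 (has a 0) -> no => not a false positive
query ram: checks bit4=1, bit10=0 (has a 0) -> no => not a false positive
query rat: checks bit3=0, bit10=0 (has a 0) -> no => not a false positive
False positives (alphabetical): cow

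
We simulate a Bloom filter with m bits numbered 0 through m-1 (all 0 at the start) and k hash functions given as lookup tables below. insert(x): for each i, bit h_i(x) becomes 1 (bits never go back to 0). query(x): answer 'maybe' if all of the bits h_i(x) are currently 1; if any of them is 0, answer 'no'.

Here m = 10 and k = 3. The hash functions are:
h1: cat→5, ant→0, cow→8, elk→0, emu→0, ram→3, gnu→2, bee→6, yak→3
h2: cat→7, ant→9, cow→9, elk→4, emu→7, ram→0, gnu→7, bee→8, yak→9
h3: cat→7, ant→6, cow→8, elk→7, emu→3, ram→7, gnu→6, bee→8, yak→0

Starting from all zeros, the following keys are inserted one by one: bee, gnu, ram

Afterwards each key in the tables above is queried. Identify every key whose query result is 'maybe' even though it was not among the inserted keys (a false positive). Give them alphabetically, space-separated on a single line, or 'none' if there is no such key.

Start: bits=0000000000
After insert 'bee': sets bits 6 8 -> bits=0000001010
After insert 'gnu': sets bits 2 6 7 -> bits=0010001110
After insert 'ram': sets bits 0 3 7 -> bits=1011001110
Not inserted: ant cat cow elk emu yak — query each against bits=1011001110:
query ant: checks bit0=1, bit6=1, bit9=0 (has a 0) -> no => not a false positive
query cat: checks bit5=0, bit7=1 (has a 0) -> no => not a false positive
query cow: checks bit8=1, bit9=0 (has a 0) -> no => not a false positive
query elk: checks bit0=1, bit4=0, bit7=1 (has a 0) -> no => not a false positive
query emu: checks bit0=1, bit3=1, bit7=1 (all 1) -> maybe => FALSE POSITIVE
query yak: checks bit0=1, bit3=1, bit9=0 (has a 0) -> no => not a false positive
False positives (alphabetical): emu

Answer: emu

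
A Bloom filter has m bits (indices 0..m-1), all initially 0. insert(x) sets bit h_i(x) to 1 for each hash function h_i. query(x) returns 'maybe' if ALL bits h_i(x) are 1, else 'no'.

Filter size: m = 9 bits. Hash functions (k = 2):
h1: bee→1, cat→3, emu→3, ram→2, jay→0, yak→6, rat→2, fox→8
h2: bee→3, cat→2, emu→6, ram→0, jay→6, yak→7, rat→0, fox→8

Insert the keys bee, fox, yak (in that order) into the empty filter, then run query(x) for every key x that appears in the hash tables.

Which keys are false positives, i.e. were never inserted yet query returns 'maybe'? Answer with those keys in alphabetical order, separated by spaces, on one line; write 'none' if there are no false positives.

Start: bits=000000000
After insert 'bee': sets bits 1 3 -> bits=010100000
After insert 'fox': sets bits 8 -> bits=010100001
After insert 'yak': sets bits 6 7 -> bits=010100111
Not inserted: cat emu jay ram rat — query each against bits=010100111:
query cat: checks bit2=0, bit3=1 (has a 0) -> no => not a false positive
query emu: checks bit3=1, bit6=1 (all 1) -> maybe => FALSE POSITIVE
query jay: checks bit0=0, bit6=1 (has a 0) -> no => not a false positive
query ram: checks bit0=0, bit2=0 (has a 0) -> no => not a false positive
query rat: checks bit0=0, bit2=0 (has a 0) -> no => not a false positive
False positives (alphabetical): emu

Answer: emu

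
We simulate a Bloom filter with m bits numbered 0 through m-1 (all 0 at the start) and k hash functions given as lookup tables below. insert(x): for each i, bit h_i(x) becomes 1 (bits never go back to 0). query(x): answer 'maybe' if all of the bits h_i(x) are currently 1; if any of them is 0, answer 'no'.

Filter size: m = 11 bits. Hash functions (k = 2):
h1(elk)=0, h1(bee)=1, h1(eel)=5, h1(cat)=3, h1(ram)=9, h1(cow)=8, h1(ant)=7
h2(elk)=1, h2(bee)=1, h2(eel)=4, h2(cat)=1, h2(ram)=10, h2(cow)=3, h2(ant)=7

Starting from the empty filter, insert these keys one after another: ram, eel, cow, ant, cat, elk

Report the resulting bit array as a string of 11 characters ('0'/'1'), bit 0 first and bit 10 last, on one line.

Start: bits=00000000000
After insert 'ram': sets bits 9 10 -> bits=00000000011
After insert 'eel': sets bits 4 5 -> bits=00001100011
After insert 'cow': sets bits 3 8 -> bits=00011100111
After insert 'ant': sets bits 7 -> bits=00011101111
After insert 'cat': sets bits 1 3 -> bits=01011101111
After insert 'elk': sets bits 0 1 -> bits=11011101111

Answer: 11011101111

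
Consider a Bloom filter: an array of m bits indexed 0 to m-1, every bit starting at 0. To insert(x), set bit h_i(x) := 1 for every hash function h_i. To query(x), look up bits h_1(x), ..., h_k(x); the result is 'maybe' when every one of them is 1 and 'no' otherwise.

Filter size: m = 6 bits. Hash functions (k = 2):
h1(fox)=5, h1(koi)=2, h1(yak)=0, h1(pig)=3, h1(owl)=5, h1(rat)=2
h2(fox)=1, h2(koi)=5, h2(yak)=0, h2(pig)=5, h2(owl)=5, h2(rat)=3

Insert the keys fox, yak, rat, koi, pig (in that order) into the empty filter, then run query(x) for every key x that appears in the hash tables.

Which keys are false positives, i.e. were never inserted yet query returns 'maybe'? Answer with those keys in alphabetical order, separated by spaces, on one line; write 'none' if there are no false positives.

Start: bits=000000
After insert 'fox': sets bits 1 5 -> bits=010001
After insert 'yak': sets bits 0 -> bits=110001
After insert 'rat': sets bits 2 3 -> bits=111101
After insert 'koi': sets bits 2 5 -> bits=111101
After insert 'pig': sets bits 3 5 -> bits=111101
Not inserted: owl — query each against bits=111101:
query owl: checks bit5=1 (all 1) -> maybe => FALSE POSITIVE
False positives (alphabetical): owl

Answer: owl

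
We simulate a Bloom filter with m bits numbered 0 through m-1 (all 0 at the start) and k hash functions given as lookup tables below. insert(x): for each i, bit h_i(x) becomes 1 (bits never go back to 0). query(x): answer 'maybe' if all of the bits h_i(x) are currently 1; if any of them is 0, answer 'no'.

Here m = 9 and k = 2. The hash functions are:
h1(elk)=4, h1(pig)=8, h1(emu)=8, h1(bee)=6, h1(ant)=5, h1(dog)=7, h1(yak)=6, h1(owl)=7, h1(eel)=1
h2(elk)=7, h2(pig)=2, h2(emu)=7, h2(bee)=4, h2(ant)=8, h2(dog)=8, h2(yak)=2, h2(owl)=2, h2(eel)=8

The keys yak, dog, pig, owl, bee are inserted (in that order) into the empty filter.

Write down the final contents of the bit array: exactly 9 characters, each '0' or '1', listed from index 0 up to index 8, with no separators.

Start: bits=000000000
After insert 'yak': sets bits 2 6 -> bits=001000100
After insert 'dog': sets bits 7 8 -> bits=001000111
After insert 'pig': sets bits 2 8 -> bits=001000111
After insert 'owl': sets bits 2 7 -> bits=001000111
After insert 'bee': sets bits 4 6 -> bits=001010111

Answer: 001010111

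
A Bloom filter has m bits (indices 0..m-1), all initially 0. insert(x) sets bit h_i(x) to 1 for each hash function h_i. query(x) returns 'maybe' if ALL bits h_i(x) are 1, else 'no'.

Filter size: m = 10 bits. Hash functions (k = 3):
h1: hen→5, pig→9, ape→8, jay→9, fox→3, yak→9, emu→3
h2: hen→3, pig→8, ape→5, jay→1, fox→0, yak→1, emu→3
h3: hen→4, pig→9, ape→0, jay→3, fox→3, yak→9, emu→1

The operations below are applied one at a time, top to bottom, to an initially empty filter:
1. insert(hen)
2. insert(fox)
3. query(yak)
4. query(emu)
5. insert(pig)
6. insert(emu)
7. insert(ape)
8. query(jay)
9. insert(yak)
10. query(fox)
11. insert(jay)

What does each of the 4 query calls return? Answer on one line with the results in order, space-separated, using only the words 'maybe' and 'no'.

Start: bits=0000000000
Op 1: insert hen -> sets bits 3 4 5 -> bits=0001110000
Op 2: insert fox -> sets bits 0 3 -> bits=1001110000
Op 3: query yak -> checks bit1=0, bit9=0 (has a 0) -> no
Op 4: query emu -> checks bit1=0, bit3=1 (has a 0) -> no
Op 5: insert pig -> sets bits 8 9 -> bits=1001110011
Op 6: insert emu -> sets bits 1 3 -> bits=1101110011
Op 7: insert ape -> sets bits 0 5 8 -> bits=1101110011
Op 8: query jay -> checks bit1=1, bit3=1, bit9=1 (all 1) -> maybe
Op 9: insert yak -> sets bits 1 9 -> bits=1101110011
Op 10: query fox -> checks bit0=1, bit3=1 (all 1) -> maybe
Op 11: insert jay -> sets bits 1 3 9 -> bits=1101110011
Query results in order: no no maybe maybe

Answer: no no maybe maybe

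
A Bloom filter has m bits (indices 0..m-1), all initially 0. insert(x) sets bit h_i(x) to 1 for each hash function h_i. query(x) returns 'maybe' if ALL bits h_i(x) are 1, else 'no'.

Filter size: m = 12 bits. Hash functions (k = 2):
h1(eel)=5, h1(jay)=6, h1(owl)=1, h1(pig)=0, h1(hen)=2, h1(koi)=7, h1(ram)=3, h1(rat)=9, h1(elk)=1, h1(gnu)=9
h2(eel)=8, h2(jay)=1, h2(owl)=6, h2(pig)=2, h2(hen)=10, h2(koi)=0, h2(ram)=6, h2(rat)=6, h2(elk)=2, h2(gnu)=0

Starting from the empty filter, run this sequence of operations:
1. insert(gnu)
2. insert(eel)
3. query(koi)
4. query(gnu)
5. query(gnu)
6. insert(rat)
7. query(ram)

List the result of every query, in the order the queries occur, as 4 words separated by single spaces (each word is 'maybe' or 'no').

Start: bits=000000000000
Op 1: insert gnu -> sets bits 0 9 -> bits=100000000100
Op 2: insert eel -> sets bits 5 8 -> bits=100001001100
Op 3: query koi -> checks bit0=1, bit7=0 (has a 0) -> no
Op 4: query gnu -> checks bit0=1, bit9=1 (all 1) -> maybe
Op 5: query gnu -> checks bit0=1, bit9=1 (all 1) -> maybe
Op 6: insert rat -> sets bits 6 9 -> bits=100001101100
Op 7: query ram -> checks bit3=0, bit6=1 (has a 0) -> no
Query results in order: no maybe maybe no

Answer: no maybe maybe no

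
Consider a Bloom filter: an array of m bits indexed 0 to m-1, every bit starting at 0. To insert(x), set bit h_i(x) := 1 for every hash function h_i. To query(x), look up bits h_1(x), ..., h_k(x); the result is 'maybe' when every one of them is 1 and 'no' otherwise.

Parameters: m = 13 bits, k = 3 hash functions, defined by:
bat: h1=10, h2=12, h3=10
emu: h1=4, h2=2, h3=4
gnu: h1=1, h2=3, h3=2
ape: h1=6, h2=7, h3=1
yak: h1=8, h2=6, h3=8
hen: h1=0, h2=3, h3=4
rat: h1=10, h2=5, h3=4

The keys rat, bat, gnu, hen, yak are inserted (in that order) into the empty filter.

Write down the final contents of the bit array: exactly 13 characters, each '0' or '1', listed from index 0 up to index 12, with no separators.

Start: bits=0000000000000
After insert 'rat': sets bits 4 5 10 -> bits=0000110000100
After insert 'bat': sets bits 10 12 -> bits=0000110000101
After insert 'gnu': sets bits 1 2 3 -> bits=0111110000101
After insert 'hen': sets bits 0 3 4 -> bits=1111110000101
After insert 'yak': sets bits 6 8 -> bits=1111111010101

Answer: 1111111010101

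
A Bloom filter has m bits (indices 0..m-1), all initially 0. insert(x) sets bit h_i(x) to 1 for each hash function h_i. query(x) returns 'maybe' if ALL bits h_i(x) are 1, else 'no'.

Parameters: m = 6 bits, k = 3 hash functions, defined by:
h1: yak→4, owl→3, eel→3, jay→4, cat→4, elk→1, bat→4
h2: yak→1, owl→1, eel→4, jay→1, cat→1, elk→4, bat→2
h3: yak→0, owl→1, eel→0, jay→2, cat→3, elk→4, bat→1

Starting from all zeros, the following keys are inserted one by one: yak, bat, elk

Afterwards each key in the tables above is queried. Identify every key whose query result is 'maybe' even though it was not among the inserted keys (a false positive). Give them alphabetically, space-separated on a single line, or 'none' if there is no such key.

Answer: jay

Derivation:
Start: bits=000000
After insert 'yak': sets bits 0 1 4 -> bits=110010
After insert 'bat': sets bits 1 2 4 -> bits=111010
After insert 'elk': sets bits 1 4 -> bits=111010
Not inserted: cat eel jay owl — query each against bits=111010:
query cat: checks bit1=1, bit3=0, bit4=1 (has a 0) -> no => not a false positive
query eel: checks bit0=1, bit3=0, bit4=1 (has a 0) -> no => not a false positive
query jay: checks bit1=1, bit2=1, bit4=1 (all 1) -> maybe => FALSE POSITIVE
query owl: checks bit1=1, bit3=0 (has a 0) -> no => not a false positive
False positives (alphabetical): jay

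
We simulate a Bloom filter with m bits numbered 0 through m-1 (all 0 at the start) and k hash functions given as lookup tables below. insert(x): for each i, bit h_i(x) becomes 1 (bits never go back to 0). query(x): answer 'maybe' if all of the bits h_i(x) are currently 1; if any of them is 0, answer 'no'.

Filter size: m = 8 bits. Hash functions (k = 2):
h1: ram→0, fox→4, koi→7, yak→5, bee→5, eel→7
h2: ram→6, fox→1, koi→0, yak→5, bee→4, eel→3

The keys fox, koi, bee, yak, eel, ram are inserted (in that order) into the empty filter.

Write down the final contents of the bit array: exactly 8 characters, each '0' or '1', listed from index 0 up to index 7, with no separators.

Answer: 11011111

Derivation:
Start: bits=00000000
After insert 'fox': sets bits 1 4 -> bits=01001000
After insert 'koi': sets bits 0 7 -> bits=11001001
After insert 'bee': sets bits 4 5 -> bits=11001101
After insert 'yak': sets bits 5 -> bits=11001101
After insert 'eel': sets bits 3 7 -> bits=11011101
After insert 'ram': sets bits 0 6 -> bits=11011111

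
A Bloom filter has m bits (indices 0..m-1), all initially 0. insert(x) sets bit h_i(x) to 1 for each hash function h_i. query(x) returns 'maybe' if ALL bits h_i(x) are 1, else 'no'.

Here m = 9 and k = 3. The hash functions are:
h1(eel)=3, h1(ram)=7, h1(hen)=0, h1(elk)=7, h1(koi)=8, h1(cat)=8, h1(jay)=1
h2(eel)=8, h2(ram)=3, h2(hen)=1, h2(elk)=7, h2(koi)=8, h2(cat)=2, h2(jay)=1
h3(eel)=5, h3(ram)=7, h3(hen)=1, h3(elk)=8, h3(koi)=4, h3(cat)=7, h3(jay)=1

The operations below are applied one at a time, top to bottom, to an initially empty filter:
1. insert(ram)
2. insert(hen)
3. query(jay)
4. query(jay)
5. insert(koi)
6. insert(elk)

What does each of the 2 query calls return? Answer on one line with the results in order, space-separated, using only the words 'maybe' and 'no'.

Start: bits=000000000
Op 1: insert ram -> sets bits 3 7 -> bits=000100010
Op 2: insert hen -> sets bits 0 1 -> bits=110100010
Op 3: query jay -> checks bit1=1 (all 1) -> maybe
Op 4: query jay -> checks bit1=1 (all 1) -> maybe
Op 5: insert koi -> sets bits 4 8 -> bits=110110011
Op 6: insert elk -> sets bits 7 8 -> bits=110110011
Query results in order: maybe maybe

Answer: maybe maybe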